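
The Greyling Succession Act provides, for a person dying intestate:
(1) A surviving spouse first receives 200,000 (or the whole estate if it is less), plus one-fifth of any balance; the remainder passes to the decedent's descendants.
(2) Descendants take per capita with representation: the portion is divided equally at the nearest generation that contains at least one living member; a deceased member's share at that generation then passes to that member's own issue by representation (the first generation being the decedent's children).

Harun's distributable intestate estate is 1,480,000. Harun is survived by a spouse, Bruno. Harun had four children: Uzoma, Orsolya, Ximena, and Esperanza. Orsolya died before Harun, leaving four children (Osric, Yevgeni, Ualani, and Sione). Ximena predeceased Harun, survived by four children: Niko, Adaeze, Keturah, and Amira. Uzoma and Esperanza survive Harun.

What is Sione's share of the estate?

Sione receives 64,000.

Bruno first takes 200,000, leaving a balance of 1,280,000. Bruno then takes one-fifth of the balance (256,000), for a total of 456,000. The remaining 1,024,000 passes to the descendants.
The descendants' portion (1,024,000) is divided into 4 shares of 256,000: Uzoma and Esperanza each take 256,000; Orsolya's 256,000 share passes to Orsolya's issue; Ximena's 256,000 share passes to Ximena's issue.
Orsolya's share (256,000) is divided into 4 shares of 64,000: Osric, Yevgeni, Ualani, and Sione each take 64,000.
Ximena's share (256,000) is divided into 4 shares of 64,000: Niko, Adaeze, Keturah, and Amira each take 64,000.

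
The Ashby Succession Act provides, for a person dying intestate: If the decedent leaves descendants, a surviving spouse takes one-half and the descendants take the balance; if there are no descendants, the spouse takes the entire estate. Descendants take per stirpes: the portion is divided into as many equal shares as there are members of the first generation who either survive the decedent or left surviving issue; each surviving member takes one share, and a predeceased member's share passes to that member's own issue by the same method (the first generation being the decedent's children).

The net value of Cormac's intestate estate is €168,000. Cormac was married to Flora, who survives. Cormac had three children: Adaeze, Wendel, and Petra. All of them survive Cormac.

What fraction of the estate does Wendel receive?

Wendel receives 1/6 of the estate.

Flora takes one-half of €168,000 = €84,000. The remaining €84,000 passes to the descendants.
The descendants' portion (€84,000) is divided into 3 shares of €28,000: Adaeze, Wendel, and Petra each take €28,000.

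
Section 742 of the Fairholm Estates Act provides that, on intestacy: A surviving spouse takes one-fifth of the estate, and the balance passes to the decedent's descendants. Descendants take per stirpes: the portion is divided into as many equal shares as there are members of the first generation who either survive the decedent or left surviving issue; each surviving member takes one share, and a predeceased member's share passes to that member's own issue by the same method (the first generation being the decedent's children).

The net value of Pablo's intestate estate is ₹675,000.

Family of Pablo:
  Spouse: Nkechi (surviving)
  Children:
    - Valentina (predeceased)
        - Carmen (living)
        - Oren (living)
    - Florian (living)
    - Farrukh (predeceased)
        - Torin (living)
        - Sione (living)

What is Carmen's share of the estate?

Carmen receives ₹90,000.

Nkechi takes one-fifth of ₹675,000 = ₹135,000. The remaining ₹540,000 passes to the descendants.
The descendants' portion (₹540,000) is divided into 3 shares of ₹180,000: Florian takes ₹180,000; Valentina's ₹180,000 share passes to Valentina's issue; Farrukh's ₹180,000 share passes to Farrukh's issue.
Valentina's share (₹180,000) is divided into 2 shares of ₹90,000: Carmen and Oren each take ₹90,000.
Farrukh's share (₹180,000) is divided into 2 shares of ₹90,000: Torin and Sione each take ₹90,000.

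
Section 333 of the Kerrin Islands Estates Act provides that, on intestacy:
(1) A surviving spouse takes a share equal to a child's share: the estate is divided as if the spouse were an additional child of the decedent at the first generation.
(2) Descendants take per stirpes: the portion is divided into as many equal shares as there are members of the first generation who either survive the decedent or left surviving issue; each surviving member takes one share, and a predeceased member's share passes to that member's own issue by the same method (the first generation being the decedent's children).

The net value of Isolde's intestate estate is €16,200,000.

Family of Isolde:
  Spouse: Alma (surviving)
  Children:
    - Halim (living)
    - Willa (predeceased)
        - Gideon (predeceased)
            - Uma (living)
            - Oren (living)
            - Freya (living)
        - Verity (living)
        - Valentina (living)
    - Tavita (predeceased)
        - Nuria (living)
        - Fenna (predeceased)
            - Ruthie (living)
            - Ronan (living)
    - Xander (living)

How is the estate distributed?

Alma: €3,240,000; Halim: €3,240,000; Uma: €360,000; Oren: €360,000; Freya: €360,000; Verity: €1,080,000; Valentina: €1,080,000; Nuria: €1,620,000; Ruthie: €810,000; Ronan: €810,000; Xander: €3,240,000

The spouse counts as an additional share at the children's level, so there are 5 primary shares of €3,240,000. Alma takes one such share (€3,240,000).
The children's combined portion (€12,960,000) is divided into 4 shares of €3,240,000: Halim and Xander each take €3,240,000; Willa's €3,240,000 share passes to Willa's issue; Tavita's €3,240,000 share passes to Tavita's issue.
Willa's share (€3,240,000) is divided into 3 shares of €1,080,000: Verity and Valentina each take €1,080,000; Gideon's €1,080,000 share passes to Gideon's issue.
Gideon's share (€1,080,000) is divided into 3 shares of €360,000: Uma, Oren, and Freya each take €360,000.
Tavita's share (€3,240,000) is divided into 2 shares of €1,620,000: Nuria takes €1,620,000; Fenna's €1,620,000 share passes to Fenna's issue.
Fenna's share (€1,620,000) is divided into 2 shares of €810,000: Ruthie and Ronan each take €810,000.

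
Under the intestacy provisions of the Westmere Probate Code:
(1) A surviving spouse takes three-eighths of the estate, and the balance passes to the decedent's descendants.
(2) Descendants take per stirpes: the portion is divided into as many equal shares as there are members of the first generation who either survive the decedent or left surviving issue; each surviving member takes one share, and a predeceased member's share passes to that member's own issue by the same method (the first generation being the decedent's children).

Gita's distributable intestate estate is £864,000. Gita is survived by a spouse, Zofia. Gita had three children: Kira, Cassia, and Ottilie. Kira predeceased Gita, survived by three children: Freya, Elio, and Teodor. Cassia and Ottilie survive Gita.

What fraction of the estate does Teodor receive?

Zofia takes three-eighths of £864,000 = £324,000. The remaining £540,000 passes to the descendants.
The descendants' portion (£540,000) is divided into 3 shares of £180,000: Cassia and Ottilie each take £180,000; Kira's £180,000 share passes to Kira's issue.
Kira's share (£180,000) is divided into 3 shares of £60,000: Freya, Elio, and Teodor each take £60,000.

Teodor receives 5/72 of the estate.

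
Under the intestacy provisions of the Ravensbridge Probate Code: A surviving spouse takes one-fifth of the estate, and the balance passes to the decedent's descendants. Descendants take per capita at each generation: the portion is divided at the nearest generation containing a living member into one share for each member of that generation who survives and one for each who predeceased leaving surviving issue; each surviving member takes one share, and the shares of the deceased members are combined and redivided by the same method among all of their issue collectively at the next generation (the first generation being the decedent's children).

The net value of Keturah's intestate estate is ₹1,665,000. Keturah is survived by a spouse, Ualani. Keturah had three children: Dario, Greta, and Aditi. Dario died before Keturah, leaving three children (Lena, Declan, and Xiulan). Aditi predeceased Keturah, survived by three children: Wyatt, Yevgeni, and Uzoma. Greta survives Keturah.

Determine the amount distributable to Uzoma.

Ualani takes one-fifth of ₹1,665,000 = ₹333,000. The remaining ₹1,332,000 passes to the descendants.
The descendants' portion (₹1,332,000) is divided at the children's generation into 3 shares of ₹444,000. Greta takes ₹444,000. The 2 shares of the deceased (Dario and Aditi) are combined into a pool of ₹888,000.
That pool (₹888,000) is divided at the grandchildren's generation equally among Lena, Declan, Xiulan, Wyatt, Yevgeni, and Uzoma: ₹148,000 each.

Uzoma receives ₹148,000.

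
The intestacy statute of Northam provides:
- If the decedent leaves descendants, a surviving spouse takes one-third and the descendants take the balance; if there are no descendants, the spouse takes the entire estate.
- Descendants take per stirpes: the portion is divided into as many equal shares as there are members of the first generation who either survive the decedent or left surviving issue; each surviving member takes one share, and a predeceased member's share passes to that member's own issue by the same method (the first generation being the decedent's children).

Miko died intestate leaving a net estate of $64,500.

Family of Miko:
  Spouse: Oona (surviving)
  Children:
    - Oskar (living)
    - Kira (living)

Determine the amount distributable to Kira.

Kira receives $21,500.

Oona takes one-third of $64,500 = $21,500. The remaining $43,000 passes to the descendants.
The descendants' portion ($43,000) is divided into 2 shares of $21,500: Oskar and Kira each take $21,500.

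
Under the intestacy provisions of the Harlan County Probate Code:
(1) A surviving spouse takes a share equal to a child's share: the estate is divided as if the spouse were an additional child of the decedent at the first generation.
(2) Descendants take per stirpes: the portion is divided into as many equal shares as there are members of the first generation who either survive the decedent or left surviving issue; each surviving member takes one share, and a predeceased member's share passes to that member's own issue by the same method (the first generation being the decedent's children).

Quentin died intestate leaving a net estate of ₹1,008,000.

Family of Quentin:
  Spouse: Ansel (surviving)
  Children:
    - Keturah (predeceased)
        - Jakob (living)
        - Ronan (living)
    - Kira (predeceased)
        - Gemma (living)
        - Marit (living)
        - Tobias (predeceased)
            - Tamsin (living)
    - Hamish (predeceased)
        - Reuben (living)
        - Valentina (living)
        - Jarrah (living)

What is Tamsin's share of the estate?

Tamsin receives ₹84,000.

The spouse counts as an additional share at the children's level, so there are 4 primary shares of ₹252,000. Ansel takes one such share (₹252,000).
The children's combined portion (₹756,000) is divided into 3 shares of ₹252,000: Keturah's ₹252,000 share passes to Keturah's issue; Kira's ₹252,000 share passes to Kira's issue; Hamish's ₹252,000 share passes to Hamish's issue.
Keturah's share (₹252,000) is divided into 2 shares of ₹126,000: Jakob and Ronan each take ₹126,000.
Kira's share (₹252,000) is divided into 3 shares of ₹84,000: Gemma and Marit each take ₹84,000; Tobias's ₹84,000 share passes to Tobias's issue.
Tobias's share (₹84,000) passes entirely to Tamsin.
Hamish's share (₹252,000) is divided into 3 shares of ₹84,000: Reuben, Valentina, and Jarrah each take ₹84,000.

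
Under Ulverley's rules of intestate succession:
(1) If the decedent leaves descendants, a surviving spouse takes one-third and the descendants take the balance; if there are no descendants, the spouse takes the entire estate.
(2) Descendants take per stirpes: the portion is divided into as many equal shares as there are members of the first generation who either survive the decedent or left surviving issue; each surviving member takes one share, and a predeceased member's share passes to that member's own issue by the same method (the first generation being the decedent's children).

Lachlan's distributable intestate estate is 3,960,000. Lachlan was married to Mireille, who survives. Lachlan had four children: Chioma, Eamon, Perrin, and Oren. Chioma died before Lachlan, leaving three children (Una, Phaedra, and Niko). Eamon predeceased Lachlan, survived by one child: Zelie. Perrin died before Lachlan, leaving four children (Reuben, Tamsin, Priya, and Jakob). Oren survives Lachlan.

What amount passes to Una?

Mireille takes one-third of 3,960,000 = 1,320,000. The remaining 2,640,000 passes to the descendants.
The descendants' portion (2,640,000) is divided into 4 shares of 660,000: Oren takes 660,000; Chioma's 660,000 share passes to Chioma's issue; Eamon's 660,000 share passes to Eamon's issue; Perrin's 660,000 share passes to Perrin's issue.
Chioma's share (660,000) is divided into 3 shares of 220,000: Una, Phaedra, and Niko each take 220,000.
Eamon's share (660,000) passes entirely to Zelie.
Perrin's share (660,000) is divided into 4 shares of 165,000: Reuben, Tamsin, Priya, and Jakob each take 165,000.

Una receives 220,000.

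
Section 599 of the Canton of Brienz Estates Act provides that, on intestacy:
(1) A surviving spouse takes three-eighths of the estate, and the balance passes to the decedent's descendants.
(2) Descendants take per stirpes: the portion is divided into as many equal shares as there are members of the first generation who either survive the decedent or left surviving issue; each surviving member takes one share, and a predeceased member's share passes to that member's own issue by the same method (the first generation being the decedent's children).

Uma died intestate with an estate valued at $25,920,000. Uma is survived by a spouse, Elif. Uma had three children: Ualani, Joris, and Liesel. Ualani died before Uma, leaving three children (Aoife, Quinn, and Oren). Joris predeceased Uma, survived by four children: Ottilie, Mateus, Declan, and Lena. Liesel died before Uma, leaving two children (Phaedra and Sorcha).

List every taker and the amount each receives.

Elif: $9,720,000; Aoife: $1,800,000; Quinn: $1,800,000; Oren: $1,800,000; Ottilie: $1,350,000; Mateus: $1,350,000; Declan: $1,350,000; Lena: $1,350,000; Phaedra: $2,700,000; Sorcha: $2,700,000

Elif takes three-eighths of $25,920,000 = $9,720,000. The remaining $16,200,000 passes to the descendants.
The descendants' portion ($16,200,000) is divided into 3 shares of $5,400,000: Ualani's $5,400,000 share passes to Ualani's issue; Joris's $5,400,000 share passes to Joris's issue; Liesel's $5,400,000 share passes to Liesel's issue.
Ualani's share ($5,400,000) is divided into 3 shares of $1,800,000: Aoife, Quinn, and Oren each take $1,800,000.
Joris's share ($5,400,000) is divided into 4 shares of $1,350,000: Ottilie, Mateus, Declan, and Lena each take $1,350,000.
Liesel's share ($5,400,000) is divided into 2 shares of $2,700,000: Phaedra and Sorcha each take $2,700,000.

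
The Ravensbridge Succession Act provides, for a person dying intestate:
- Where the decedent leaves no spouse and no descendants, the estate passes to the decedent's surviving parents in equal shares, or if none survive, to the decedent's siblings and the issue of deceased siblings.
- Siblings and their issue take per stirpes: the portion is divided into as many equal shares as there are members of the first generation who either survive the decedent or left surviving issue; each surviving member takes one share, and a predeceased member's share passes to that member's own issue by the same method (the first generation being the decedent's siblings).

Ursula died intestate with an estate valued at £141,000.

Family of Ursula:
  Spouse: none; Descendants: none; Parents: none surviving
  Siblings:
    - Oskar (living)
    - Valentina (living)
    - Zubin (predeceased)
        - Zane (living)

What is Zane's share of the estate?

The entire £141,000 passes to the siblings and their issue.
That amount (£141,000) is divided into 3 shares of £47,000: Oskar and Valentina each take £47,000; Zubin's £47,000 share passes to Zubin's issue.
Zubin's share (£47,000) passes entirely to Zane.

Zane receives £47,000.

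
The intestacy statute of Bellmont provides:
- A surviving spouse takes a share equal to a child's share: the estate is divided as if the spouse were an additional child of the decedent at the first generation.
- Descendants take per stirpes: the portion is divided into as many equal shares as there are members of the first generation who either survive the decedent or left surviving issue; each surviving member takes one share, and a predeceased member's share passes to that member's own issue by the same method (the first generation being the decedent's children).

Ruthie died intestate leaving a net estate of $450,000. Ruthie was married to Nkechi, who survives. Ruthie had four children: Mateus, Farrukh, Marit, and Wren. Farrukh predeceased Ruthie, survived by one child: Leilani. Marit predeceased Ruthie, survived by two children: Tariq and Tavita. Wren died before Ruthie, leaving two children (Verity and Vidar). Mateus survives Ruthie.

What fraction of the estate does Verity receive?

Verity receives 1/10 of the estate.

The spouse counts as an additional share at the children's level, so there are 5 primary shares of $90,000. Nkechi takes one such share ($90,000).
The children's combined portion ($360,000) is divided into 4 shares of $90,000: Mateus takes $90,000; Farrukh's $90,000 share passes to Farrukh's issue; Marit's $90,000 share passes to Marit's issue; Wren's $90,000 share passes to Wren's issue.
Farrukh's share ($90,000) passes entirely to Leilani.
Marit's share ($90,000) is divided into 2 shares of $45,000: Tariq and Tavita each take $45,000.
Wren's share ($90,000) is divided into 2 shares of $45,000: Verity and Vidar each take $45,000.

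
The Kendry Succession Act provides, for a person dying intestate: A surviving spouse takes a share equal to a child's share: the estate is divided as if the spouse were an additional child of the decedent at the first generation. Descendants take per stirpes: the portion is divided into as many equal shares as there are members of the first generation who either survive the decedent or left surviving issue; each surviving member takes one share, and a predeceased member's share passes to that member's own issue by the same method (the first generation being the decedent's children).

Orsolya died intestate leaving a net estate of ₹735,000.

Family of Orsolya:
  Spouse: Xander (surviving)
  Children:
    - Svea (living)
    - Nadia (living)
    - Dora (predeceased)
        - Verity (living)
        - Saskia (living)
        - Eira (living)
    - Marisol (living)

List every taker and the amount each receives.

The spouse counts as an additional share at the children's level, so there are 5 primary shares of ₹147,000. Xander takes one such share (₹147,000).
The children's combined portion (₹588,000) is divided into 4 shares of ₹147,000: Svea, Nadia, and Marisol each take ₹147,000; Dora's ₹147,000 share passes to Dora's issue.
Dora's share (₹147,000) is divided into 3 shares of ₹49,000: Verity, Saskia, and Eira each take ₹49,000.

Xander: ₹147,000; Svea: ₹147,000; Nadia: ₹147,000; Verity: ₹49,000; Saskia: ₹49,000; Eira: ₹49,000; Marisol: ₹147,000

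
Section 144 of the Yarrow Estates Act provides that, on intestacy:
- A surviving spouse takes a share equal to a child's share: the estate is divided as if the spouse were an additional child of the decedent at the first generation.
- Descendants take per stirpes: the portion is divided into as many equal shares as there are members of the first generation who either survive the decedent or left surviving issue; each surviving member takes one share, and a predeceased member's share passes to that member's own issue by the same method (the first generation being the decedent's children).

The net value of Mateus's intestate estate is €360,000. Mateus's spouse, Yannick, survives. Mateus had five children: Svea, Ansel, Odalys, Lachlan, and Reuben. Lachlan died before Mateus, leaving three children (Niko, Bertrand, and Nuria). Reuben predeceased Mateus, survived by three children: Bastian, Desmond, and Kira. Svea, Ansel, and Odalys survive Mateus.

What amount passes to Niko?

The spouse counts as an additional share at the children's level, so there are 6 primary shares of €60,000. Yannick takes one such share (€60,000).
The children's combined portion (€300,000) is divided into 5 shares of €60,000: Svea, Ansel, and Odalys each take €60,000; Lachlan's €60,000 share passes to Lachlan's issue; Reuben's €60,000 share passes to Reuben's issue.
Lachlan's share (€60,000) is divided into 3 shares of €20,000: Niko, Bertrand, and Nuria each take €20,000.
Reuben's share (€60,000) is divided into 3 shares of €20,000: Bastian, Desmond, and Kira each take €20,000.

Niko receives €20,000.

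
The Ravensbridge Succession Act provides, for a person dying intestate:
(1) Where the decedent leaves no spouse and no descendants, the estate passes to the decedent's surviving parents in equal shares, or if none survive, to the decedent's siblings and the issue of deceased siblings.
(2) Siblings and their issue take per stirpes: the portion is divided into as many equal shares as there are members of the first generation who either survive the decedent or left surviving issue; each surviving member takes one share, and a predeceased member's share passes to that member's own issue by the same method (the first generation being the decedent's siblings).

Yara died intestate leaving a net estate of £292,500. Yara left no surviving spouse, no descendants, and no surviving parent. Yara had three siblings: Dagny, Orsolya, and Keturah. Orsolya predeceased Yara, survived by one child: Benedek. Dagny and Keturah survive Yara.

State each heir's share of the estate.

The entire £292,500 passes to the siblings and their issue.
That amount (£292,500) is divided into 3 shares of £97,500: Dagny and Keturah each take £97,500; Orsolya's £97,500 share passes to Orsolya's issue.
Orsolya's share (£97,500) passes entirely to Benedek.

Dagny: £97,500; Benedek: £97,500; Keturah: £97,500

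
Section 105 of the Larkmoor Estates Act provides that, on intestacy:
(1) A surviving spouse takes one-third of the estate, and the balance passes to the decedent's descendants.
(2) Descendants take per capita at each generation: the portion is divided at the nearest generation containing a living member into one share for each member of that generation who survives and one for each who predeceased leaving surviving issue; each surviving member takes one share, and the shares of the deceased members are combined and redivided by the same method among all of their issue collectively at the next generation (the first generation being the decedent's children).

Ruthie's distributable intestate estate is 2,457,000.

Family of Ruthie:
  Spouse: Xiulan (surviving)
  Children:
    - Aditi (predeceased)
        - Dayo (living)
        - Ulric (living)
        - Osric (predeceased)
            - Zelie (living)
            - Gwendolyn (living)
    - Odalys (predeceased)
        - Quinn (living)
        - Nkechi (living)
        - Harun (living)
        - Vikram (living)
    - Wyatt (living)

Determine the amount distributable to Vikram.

Xiulan takes one-third of 2,457,000 = 819,000. The remaining 1,638,000 passes to the descendants.
The descendants' portion (1,638,000) is divided at the children's generation into 3 shares of 546,000. Wyatt takes 546,000. The 2 shares of the deceased (Aditi and Odalys) are combined into a pool of 1,092,000.
That pool (1,092,000) is divided at the grandchildren's generation into 7 shares of 156,000. Dayo, Ulric, Quinn, Nkechi, Harun, and Vikram each take 156,000. The remaining share for the deceased Osric (156,000) is carried to the next generation.
That pool (156,000) is divided at the great-grandchildren's generation equally among Zelie and Gwendolyn: 78,000 each.

Vikram receives 156,000.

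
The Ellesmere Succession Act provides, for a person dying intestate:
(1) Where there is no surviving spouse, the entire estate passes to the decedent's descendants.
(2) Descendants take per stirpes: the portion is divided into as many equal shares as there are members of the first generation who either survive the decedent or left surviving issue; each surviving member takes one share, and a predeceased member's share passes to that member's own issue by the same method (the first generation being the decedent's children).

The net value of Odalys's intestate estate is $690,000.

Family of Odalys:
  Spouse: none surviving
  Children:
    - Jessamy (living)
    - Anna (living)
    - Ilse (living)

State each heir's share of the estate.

Jessamy: $230,000; Anna: $230,000; Ilse: $230,000

The entire $690,000 passes to the descendants.
That amount ($690,000) is divided into 3 shares of $230,000: Jessamy, Anna, and Ilse each take $230,000.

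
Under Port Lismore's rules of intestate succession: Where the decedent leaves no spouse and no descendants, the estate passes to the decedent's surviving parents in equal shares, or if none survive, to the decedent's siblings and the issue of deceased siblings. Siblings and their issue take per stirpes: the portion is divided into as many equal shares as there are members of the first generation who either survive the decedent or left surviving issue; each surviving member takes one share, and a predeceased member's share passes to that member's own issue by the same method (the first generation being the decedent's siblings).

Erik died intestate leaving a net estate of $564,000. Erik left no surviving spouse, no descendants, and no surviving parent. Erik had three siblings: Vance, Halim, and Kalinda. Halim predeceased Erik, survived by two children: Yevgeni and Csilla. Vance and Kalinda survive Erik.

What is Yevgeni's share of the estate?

The entire $564,000 passes to the siblings and their issue.
That amount ($564,000) is divided into 3 shares of $188,000: Vance and Kalinda each take $188,000; Halim's $188,000 share passes to Halim's issue.
Halim's share ($188,000) is divided into 2 shares of $94,000: Yevgeni and Csilla each take $94,000.

Yevgeni receives $94,000.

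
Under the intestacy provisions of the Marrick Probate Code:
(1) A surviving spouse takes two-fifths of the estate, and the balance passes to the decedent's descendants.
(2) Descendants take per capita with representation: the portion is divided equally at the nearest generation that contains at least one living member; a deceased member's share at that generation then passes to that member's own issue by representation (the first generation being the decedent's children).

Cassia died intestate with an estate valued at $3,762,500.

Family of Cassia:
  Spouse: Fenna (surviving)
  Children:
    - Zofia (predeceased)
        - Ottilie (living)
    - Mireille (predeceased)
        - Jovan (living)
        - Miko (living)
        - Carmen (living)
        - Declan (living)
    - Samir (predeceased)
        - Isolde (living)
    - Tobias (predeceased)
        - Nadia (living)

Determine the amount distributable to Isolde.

Fenna takes two-fifths of $3,762,500 = $1,505,000. The remaining $2,257,500 passes to the descendants.
No child survives, so the initial division is made at the grandchildren's generation.
The descendants' portion ($2,257,500) is divided into 7 shares of $322,500: Ottilie, Jovan, Miko, Carmen, Declan, Isolde, and Nadia each take $322,500.

Isolde receives $322,500.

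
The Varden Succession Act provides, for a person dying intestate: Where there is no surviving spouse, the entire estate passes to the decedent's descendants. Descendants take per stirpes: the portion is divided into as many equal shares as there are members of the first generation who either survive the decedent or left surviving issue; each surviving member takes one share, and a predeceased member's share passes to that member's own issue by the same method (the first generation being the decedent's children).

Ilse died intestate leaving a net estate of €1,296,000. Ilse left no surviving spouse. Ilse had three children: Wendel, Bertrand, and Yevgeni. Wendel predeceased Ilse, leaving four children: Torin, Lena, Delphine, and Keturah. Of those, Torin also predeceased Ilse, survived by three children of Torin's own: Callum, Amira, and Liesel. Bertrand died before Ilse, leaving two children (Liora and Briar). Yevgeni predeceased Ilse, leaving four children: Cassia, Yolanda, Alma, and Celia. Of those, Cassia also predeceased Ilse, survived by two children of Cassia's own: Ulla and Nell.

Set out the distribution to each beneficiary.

The entire €1,296,000 passes to the descendants.
That amount (€1,296,000) is divided into 3 shares of €432,000: Wendel's €432,000 share passes to Wendel's issue; Bertrand's €432,000 share passes to Bertrand's issue; Yevgeni's €432,000 share passes to Yevgeni's issue.
Wendel's share (€432,000) is divided into 4 shares of €108,000: Lena, Delphine, and Keturah each take €108,000; Torin's €108,000 share passes to Torin's issue.
Torin's share (€108,000) is divided into 3 shares of €36,000: Callum, Amira, and Liesel each take €36,000.
Bertrand's share (€432,000) is divided into 2 shares of €216,000: Liora and Briar each take €216,000.
Yevgeni's share (€432,000) is divided into 4 shares of €108,000: Yolanda, Alma, and Celia each take €108,000; Cassia's €108,000 share passes to Cassia's issue.
Cassia's share (€108,000) is divided into 2 shares of €54,000: Ulla and Nell each take €54,000.

Callum: €36,000; Amira: €36,000; Liesel: €36,000; Lena: €108,000; Delphine: €108,000; Keturah: €108,000; Liora: €216,000; Briar: €216,000; Ulla: €54,000; Nell: €54,000; Yolanda: €108,000; Alma: €108,000; Celia: €108,000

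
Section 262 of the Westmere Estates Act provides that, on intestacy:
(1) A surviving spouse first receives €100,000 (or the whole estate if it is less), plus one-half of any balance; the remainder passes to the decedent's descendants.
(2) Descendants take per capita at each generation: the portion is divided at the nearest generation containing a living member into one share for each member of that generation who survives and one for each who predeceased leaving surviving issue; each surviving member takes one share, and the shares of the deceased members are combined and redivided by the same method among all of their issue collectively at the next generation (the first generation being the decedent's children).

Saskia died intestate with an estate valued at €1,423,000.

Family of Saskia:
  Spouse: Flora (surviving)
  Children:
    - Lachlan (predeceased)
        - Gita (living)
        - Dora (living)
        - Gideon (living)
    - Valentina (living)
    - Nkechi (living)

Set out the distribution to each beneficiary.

Flora first takes €100,000, leaving a balance of €1,323,000. Flora then takes one-half of the balance (€661,500), for a total of €761,500. The remaining €661,500 passes to the descendants.
The descendants' portion (€661,500) is divided at the children's generation into 3 shares of €220,500. Valentina and Nkechi each take €220,500. The remaining share for the deceased Lachlan (€220,500) is carried to the next generation.
That pool (€220,500) is divided at the grandchildren's generation equally among Gita, Dora, and Gideon: €73,500 each.

Flora: €761,500; Gita: €73,500; Dora: €73,500; Gideon: €73,500; Valentina: €220,500; Nkechi: €220,500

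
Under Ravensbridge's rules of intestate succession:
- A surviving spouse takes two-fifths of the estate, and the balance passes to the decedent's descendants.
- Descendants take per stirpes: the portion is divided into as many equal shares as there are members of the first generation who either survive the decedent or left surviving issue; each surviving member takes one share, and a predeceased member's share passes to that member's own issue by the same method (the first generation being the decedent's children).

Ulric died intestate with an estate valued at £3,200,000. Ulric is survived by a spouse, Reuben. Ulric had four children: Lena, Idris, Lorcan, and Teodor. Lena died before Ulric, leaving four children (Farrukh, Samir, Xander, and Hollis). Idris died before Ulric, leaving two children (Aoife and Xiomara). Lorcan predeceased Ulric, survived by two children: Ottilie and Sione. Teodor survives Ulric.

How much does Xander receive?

Xander receives £120,000.

Reuben takes two-fifths of £3,200,000 = £1,280,000. The remaining £1,920,000 passes to the descendants.
The descendants' portion (£1,920,000) is divided into 4 shares of £480,000: Teodor takes £480,000; Lena's £480,000 share passes to Lena's issue; Idris's £480,000 share passes to Idris's issue; Lorcan's £480,000 share passes to Lorcan's issue.
Lena's share (£480,000) is divided into 4 shares of £120,000: Farrukh, Samir, Xander, and Hollis each take £120,000.
Idris's share (£480,000) is divided into 2 shares of £240,000: Aoife and Xiomara each take £240,000.
Lorcan's share (£480,000) is divided into 2 shares of £240,000: Ottilie and Sione each take £240,000.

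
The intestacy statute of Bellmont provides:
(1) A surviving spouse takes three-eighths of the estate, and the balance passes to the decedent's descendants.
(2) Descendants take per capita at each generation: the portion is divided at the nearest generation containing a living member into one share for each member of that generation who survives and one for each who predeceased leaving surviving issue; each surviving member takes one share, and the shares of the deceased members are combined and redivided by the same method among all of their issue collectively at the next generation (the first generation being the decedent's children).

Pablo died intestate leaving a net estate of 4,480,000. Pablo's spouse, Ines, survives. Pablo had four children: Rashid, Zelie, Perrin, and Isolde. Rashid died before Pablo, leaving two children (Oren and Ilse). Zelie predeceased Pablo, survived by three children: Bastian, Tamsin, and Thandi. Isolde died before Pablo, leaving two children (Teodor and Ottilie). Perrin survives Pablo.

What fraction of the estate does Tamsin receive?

Tamsin receives 15/224 of the estate.

Ines takes three-eighths of 4,480,000 = 1,680,000. The remaining 2,800,000 passes to the descendants.
The descendants' portion (2,800,000) is divided at the children's generation into 4 shares of 700,000. Perrin takes 700,000. The 3 shares of the deceased (Rashid, Zelie, and Isolde) are combined into a pool of 2,100,000.
That pool (2,100,000) is divided at the grandchildren's generation equally among Oren, Ilse, Bastian, Tamsin, Thandi, Teodor, and Ottilie: 300,000 each.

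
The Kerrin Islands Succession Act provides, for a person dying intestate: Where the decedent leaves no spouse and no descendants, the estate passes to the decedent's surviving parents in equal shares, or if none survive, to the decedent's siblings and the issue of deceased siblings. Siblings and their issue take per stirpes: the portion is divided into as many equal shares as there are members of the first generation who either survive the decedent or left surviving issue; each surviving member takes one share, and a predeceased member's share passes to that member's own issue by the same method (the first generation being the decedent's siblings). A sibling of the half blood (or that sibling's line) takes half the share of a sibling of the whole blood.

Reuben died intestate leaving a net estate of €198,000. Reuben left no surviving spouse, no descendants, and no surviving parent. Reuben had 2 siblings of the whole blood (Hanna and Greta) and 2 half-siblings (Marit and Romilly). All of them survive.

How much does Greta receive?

Greta receives €66,000.

The entire €198,000 passes to the siblings and their issue.
Counting each half-blood sibling's line as half a unit, there are 3 units in €198,000, so one unit is €66,000. Whole-blood lines (Hanna and Greta) take €66,000 each; half-blood lines (Marit and Romilly) take €33,000 each.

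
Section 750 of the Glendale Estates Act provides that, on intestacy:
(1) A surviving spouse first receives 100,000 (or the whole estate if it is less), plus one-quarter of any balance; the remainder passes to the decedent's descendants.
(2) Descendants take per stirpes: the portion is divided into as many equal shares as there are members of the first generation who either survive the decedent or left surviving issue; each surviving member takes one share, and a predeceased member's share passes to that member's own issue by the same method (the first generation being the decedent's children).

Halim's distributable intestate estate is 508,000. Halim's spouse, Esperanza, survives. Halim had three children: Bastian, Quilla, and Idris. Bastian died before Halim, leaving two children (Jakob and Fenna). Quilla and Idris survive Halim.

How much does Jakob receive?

Esperanza first takes 100,000, leaving a balance of 408,000. Esperanza then takes one-quarter of the balance (102,000), for a total of 202,000. The remaining 306,000 passes to the descendants.
The descendants' portion (306,000) is divided into 3 shares of 102,000: Quilla and Idris each take 102,000; Bastian's 102,000 share passes to Bastian's issue.
Bastian's share (102,000) is divided into 2 shares of 51,000: Jakob and Fenna each take 51,000.

Jakob receives 51,000.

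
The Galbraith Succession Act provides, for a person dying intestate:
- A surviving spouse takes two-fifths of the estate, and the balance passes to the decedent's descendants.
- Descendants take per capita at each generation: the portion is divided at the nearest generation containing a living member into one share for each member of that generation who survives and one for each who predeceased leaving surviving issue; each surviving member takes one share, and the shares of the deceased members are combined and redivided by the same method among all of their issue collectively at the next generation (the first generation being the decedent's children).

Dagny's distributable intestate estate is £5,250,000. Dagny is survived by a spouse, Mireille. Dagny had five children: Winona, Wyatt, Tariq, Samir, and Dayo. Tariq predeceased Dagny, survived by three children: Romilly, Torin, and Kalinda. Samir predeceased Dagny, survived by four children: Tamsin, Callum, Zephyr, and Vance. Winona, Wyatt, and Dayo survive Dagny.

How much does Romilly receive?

Romilly receives £180,000.

Mireille takes two-fifths of £5,250,000 = £2,100,000. The remaining £3,150,000 passes to the descendants.
The descendants' portion (£3,150,000) is divided at the children's generation into 5 shares of £630,000. Winona, Wyatt, and Dayo each take £630,000. The 2 shares of the deceased (Tariq and Samir) are combined into a pool of £1,260,000.
That pool (£1,260,000) is divided at the grandchildren's generation equally among Romilly, Torin, Kalinda, Tamsin, Callum, Zephyr, and Vance: £180,000 each.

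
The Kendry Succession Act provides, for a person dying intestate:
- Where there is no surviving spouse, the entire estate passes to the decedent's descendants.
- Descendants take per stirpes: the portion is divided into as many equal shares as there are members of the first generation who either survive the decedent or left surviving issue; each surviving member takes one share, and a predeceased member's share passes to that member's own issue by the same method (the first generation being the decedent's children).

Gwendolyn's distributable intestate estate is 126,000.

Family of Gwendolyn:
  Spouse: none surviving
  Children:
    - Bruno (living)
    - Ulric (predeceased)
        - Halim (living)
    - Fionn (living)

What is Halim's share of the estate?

Halim receives 42,000.

The entire 126,000 passes to the descendants.
That amount (126,000) is divided into 3 shares of 42,000: Bruno and Fionn each take 42,000; Ulric's 42,000 share passes to Ulric's issue.
Ulric's share (42,000) passes entirely to Halim.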